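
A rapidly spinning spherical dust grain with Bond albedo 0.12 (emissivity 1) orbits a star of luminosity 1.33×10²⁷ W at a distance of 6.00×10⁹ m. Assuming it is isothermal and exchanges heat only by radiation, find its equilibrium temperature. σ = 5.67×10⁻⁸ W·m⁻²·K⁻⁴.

T ≈ 1840 K

First find the stellar flux at distance d: S = L/(4πd²) = 1.33×10²⁷/(4π·(6.00×10⁹)²) = 2.940×10⁶ W/m².
For an isothermal sphere, absorbed (1−a)S·πr² = emitted σ·4πr²·T⁴, so T⁴ = (1−a)S/(4σ).
T⁴ = 0.880·2.940×10⁶/(4·5.67×10⁻⁸) = 1.141×10¹³ K⁴.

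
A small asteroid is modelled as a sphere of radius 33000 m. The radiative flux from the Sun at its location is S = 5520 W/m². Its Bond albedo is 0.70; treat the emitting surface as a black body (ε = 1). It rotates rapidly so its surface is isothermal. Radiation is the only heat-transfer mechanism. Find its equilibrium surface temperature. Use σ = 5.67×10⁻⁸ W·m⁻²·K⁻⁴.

T ≈ 292 K

At equilibrium, absorbed power = emitted power.
Absorbing cross-section = πr² = 3.421×10⁹ m²; emitting surface = 4πr² = 1.368×10¹⁰ m² (ratio 4).
(1−a)S·A_cross = εσ·A_surf·T⁴  ⇒  T⁴ = (1−a)S/(4σ).
T⁴ = 0.300·5520/(4·5.67×10⁻⁸) = 7.302×10⁹ K⁴.
T = (7.302×10⁹)^(1/4).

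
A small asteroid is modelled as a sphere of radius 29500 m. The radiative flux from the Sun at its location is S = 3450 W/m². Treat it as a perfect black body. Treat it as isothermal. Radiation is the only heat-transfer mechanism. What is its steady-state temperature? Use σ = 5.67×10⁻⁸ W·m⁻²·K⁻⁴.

At equilibrium, absorbed power = emitted power.
Absorbing cross-section = πr² = 2.734×10⁹ m²; emitting surface = 4πr² = 1.094×10¹⁰ m² (ratio 4).
S·A_cross = εσ·A_surf·T⁴  ⇒  T⁴ = S/(4σ).
T⁴ = 1.00·3450/(4·5.67×10⁻⁸) = 1.521×10¹⁰ K⁴.
T = (1.521×10¹⁰)^(1/4).

T ≈ 351 K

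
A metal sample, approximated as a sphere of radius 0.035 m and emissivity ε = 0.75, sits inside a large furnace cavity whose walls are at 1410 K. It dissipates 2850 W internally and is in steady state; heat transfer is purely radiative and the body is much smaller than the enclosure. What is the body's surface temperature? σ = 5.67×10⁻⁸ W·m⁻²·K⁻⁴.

T ≈ 1700 K

For a small grey body in a large enclosure, net radiated power = εσA(T⁴ − T_w⁴).
Steady state: P = εσA(T⁴ − T_w⁴) with A = 4πr² = 0.01539 m².
T⁴ = P/(εσA) + T_w⁴ = 2850/(0.75·5.67×10⁻⁸·0.01539) + (1410)⁴
    = 4.354×10¹² + 3.953×10¹² = 8.306×10¹² K⁴.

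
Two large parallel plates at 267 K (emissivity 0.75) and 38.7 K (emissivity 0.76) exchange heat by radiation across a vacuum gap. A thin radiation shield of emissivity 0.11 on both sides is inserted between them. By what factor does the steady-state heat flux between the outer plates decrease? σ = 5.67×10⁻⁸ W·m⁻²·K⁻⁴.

Without shield: q₀ = σΔ(T⁴)/(1/ε₁+1/ε₂−1) with denominator 1.649.
With shield the two gaps are in series; the resistances add: (1/ε₁+1/ε_s−1)+(1/ε_s+1/ε₂−1) = 9.424+9.407 = 18.83.
Heat-flux ratio q₀/q = 18.83/1.649.

factor ≈ 11.4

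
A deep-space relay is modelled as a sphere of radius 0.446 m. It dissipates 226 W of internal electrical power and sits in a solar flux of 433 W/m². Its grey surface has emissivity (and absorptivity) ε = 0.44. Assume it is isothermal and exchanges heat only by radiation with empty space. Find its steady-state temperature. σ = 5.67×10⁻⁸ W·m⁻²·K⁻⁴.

At steady state, absorbed solar power + internal power = radiated power.
Absorbed: α·S·A_cross = 0.44·433·0.6249 = 119.1 W (cross-section πr²).
Total input = 119.1 + 226 = 345.1 W.
Radiated: εσ·A_surf·T⁴ with A_surf = 4πr² = 2.500 m².
T⁴ = 345.1/(0.44·5.67×10⁻⁸·2.500) = 5.533×10⁹ K⁴.

T ≈ 273 K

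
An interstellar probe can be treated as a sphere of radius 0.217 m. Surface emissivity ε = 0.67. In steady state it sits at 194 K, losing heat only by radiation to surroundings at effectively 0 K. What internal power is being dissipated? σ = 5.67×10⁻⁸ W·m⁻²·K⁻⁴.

Steady state: P = εσA T⁴.
A = 4πr² = 0.5917 m²; T⁴ = (194)⁴ = 1.416×10⁹ K⁴.
P = 0.67 × 5.67×10⁻⁸ × 0.5917 × 1.416×10⁹.

P ≈ 31.8 W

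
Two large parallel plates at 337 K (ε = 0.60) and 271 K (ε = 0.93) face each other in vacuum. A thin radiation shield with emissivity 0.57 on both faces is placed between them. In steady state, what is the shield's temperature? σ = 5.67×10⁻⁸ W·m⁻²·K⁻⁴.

In steady state the net flux on the hot side equals that on the cold side.
σ(T₁⁴−T_s⁴)/D₁ = σ(T_s⁴−T₂⁴)/D₂, with D₁ = 1/ε₁+1/ε_s−1 = 2.421, D₂ = 1/ε_s+1/ε₂−1 = 1.830.
Solve for T_s⁴: T_s⁴ = (D₂·T₁⁴ + D₁·T₂⁴)/(D₁+D₂) = 8.624×10⁹ K⁴.

T_s ≈ 305 K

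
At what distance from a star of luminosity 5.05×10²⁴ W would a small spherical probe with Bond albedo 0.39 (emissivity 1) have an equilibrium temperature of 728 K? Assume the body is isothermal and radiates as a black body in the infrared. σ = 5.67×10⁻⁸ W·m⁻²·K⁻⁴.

d ≈ 1.96×10⁹ m

For an isothermal black-emitting sphere, (1−a)S·πr² = σ·4πr²·T⁴ ⇒ S = 4σT⁴/(1−a).
S = 4·5.67×10⁻⁸·(728)⁴/0.610 = 1.044×10⁵ W/m².
Flux falls as S = L/(4πd²), so d = √(L/(4πS)) = √(5.05×10²⁴/(4π·1.044×10⁵)).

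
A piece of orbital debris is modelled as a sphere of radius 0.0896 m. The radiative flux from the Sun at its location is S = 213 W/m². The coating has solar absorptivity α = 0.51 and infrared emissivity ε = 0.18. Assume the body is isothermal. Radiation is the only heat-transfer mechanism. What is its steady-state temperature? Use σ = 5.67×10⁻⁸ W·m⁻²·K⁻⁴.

At equilibrium, absorbed power = emitted power.
Absorbing cross-section = πr² = 0.02522 m²; emitting surface = 4πr² = 0.1009 m² (ratio 4).
αS·A_cross = εσ·A_surf·T⁴  ⇒  T⁴ = αS/(ε·4σ).
T⁴ = 0.510·213/(0.18·4·5.67×10⁻⁸) = 2.661×10⁹ K⁴.
T = (2.661×10⁹)^(1/4).

T ≈ 227 K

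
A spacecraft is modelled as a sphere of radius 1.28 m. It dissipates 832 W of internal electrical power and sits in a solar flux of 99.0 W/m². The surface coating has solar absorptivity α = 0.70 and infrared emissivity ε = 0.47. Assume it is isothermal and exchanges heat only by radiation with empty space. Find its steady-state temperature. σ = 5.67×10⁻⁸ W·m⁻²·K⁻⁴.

T ≈ 216 K

At steady state, absorbed solar power + internal power = radiated power.
Absorbed: α·S·A_cross = 0.70·99.0·5.147 = 356.7 W (cross-section πr²).
Total input = 356.7 + 832 = 1189 W.
Radiated: εσ·A_surf·T⁴ with A_surf = 4πr² = 20.59 m².
T⁴ = 1189/(0.47·5.67×10⁻⁸·20.59) = 2.167×10⁹ K⁴.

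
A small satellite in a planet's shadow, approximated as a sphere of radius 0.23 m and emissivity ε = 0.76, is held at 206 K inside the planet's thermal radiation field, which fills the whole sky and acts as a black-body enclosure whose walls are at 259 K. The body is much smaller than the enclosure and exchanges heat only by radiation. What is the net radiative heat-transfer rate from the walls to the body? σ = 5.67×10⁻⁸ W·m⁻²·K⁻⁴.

For a small grey body in a large enclosure: P_net = εσA(T_body⁴ − T_wall⁴).
A = 4πr² = 0.6648 m²; T_body⁴ − T_wall⁴ = 1.801×10⁹ − 4.500×10⁹ = -2.699×10⁹ K⁴.
|P_net| = 0.76·5.67×10⁻⁸·0.6648·2.699×10⁹.

P_net ≈ 77.3 W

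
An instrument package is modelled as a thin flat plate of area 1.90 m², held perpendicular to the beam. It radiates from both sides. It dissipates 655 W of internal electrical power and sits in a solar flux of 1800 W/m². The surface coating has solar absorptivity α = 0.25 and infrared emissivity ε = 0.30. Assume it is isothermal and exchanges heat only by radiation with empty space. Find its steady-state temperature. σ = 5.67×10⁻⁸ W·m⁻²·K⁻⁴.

T ≈ 391 K

At steady state, absorbed solar power + internal power = radiated power.
Absorbed: α·S·A_cross = 0.25·1800·1.900 = 855.0 W (cross-section A).
Total input = 855.0 + 655 = 1510 W.
Radiated: εσ·A_surf·T⁴ with A_surf = 2A = 3.800 m².
T⁴ = 1510/(0.30·5.67×10⁻⁸·3.800) = 2.336×10¹⁰ K⁴.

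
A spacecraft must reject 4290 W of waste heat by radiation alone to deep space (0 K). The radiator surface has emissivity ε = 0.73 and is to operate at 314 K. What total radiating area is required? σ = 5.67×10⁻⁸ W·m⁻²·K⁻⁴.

P = εσA T⁴ ⇒ A = P/(εσT⁴).
T⁴ = 9.721×10⁹ K⁴.
A = 4290/(0.73 × 5.67×10⁻⁸ × 9.721×10⁹).

A ≈ 10.7 m²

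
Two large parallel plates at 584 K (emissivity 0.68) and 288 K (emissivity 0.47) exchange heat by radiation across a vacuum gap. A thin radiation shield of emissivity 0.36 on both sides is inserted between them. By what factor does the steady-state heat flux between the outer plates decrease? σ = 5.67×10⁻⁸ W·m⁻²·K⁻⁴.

Without shield: q₀ = σΔ(T⁴)/(1/ε₁+1/ε₂−1) with denominator 2.598.
With shield the two gaps are in series; the resistances add: (1/ε₁+1/ε_s−1)+(1/ε_s+1/ε₂−1) = 3.248+3.905 = 7.154.
Heat-flux ratio q₀/q = 7.154/2.598.

factor ≈ 2.75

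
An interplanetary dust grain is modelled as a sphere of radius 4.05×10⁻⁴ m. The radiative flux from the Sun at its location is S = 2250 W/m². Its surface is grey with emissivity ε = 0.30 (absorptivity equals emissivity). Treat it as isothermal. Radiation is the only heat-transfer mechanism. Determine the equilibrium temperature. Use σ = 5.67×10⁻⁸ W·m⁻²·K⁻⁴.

At equilibrium, absorbed power = emitted power.
Absorbing cross-section = πr² = 5.153×10⁻⁷ m²; emitting surface = 4πr² = 2.061×10⁻⁶ m² (ratio 4).
εS·A_cross = εσ·A_surf·T⁴  ⇒  T⁴ = S/(4σ)   (ε cancels).
T⁴ = 2250/(4·5.67×10⁻⁸) = 9.921×10⁹ K⁴.
T = (9.921×10⁹)^(1/4).

T ≈ 316 K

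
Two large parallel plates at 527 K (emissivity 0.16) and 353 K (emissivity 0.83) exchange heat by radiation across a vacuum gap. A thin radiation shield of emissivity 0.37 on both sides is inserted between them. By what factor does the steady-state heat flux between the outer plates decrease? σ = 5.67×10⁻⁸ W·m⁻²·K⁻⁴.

factor ≈ 1.68

Without shield: q₀ = σΔ(T⁴)/(1/ε₁+1/ε₂−1) with denominator 6.455.
With shield the two gaps are in series; the resistances add: (1/ε₁+1/ε_s−1)+(1/ε_s+1/ε₂−1) = 7.953+2.908 = 10.86.
Heat-flux ratio q₀/q = 10.86/6.455.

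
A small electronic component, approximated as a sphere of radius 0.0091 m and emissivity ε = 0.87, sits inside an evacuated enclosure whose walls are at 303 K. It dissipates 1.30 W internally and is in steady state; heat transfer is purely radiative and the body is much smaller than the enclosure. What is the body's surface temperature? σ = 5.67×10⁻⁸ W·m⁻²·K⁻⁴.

For a small grey body in a large enclosure, net radiated power = εσA(T⁴ − T_w⁴).
Steady state: P = εσA(T⁴ − T_w⁴) with A = 4πr² = 0.001041 m².
T⁴ = P/(εσA) + T_w⁴ = 1.30/(0.87·5.67×10⁻⁸·0.001041) + (303)⁴
    = 2.532×10¹⁰ + 8.429×10⁹ = 3.375×10¹⁰ K⁴.

T ≈ 429 K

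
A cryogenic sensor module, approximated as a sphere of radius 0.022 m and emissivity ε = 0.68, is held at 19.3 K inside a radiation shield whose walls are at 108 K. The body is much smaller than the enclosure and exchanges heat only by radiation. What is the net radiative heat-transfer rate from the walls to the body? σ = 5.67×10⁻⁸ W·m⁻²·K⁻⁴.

P_net ≈ 0.0319 W

For a small grey body in a large enclosure: P_net = εσA(T_body⁴ − T_wall⁴).
A = 4πr² = 0.006082 m²; T_body⁴ − T_wall⁴ = 1.387×10⁵ − 1.360×10⁸ = -1.359×10⁸ K⁴.
|P_net| = 0.68·5.67×10⁻⁸·0.006082·1.359×10⁸.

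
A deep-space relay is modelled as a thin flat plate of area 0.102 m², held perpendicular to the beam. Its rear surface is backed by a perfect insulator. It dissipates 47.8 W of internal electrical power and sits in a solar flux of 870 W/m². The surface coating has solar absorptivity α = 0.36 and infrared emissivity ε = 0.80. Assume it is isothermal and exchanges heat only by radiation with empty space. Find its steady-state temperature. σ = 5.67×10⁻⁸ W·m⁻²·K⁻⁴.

T ≈ 362 K

At steady state, absorbed solar power + internal power = radiated power.
Absorbed: α·S·A_cross = 0.36·870·0.1020 = 31.95 W (cross-section A).
Total input = 31.95 + 47.8 = 79.75 W.
Radiated: εσ·A_surf·T⁴ with A_surf = A = 0.1020 m².
T⁴ = 79.75/(0.80·5.67×10⁻⁸·0.1020) = 1.724×10¹⁰ K⁴.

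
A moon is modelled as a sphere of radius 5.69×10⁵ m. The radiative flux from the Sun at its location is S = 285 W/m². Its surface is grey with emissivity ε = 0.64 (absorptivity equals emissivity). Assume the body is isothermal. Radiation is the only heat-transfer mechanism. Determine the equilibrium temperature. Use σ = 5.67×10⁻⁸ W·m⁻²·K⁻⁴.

T ≈ 188 K

At equilibrium, absorbed power = emitted power.
Absorbing cross-section = πr² = 1.017×10¹² m²; emitting surface = 4πr² = 4.069×10¹² m² (ratio 4).
εS·A_cross = εσ·A_surf·T⁴  ⇒  T⁴ = S/(4σ)   (ε cancels).
T⁴ = 285/(4·5.67×10⁻⁸) = 1.257×10⁹ K⁴.
T = (1.257×10⁹)^(1/4).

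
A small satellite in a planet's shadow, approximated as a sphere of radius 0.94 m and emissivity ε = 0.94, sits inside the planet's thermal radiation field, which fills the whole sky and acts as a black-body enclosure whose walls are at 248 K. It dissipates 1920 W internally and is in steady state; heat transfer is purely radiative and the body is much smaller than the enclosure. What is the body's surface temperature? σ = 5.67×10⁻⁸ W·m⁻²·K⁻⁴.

For a small grey body in a large enclosure, net radiated power = εσA(T⁴ − T_w⁴).
Steady state: P = εσA(T⁴ − T_w⁴) with A = 4πr² = 11.10 m².
T⁴ = P/(εσA) + T_w⁴ = 1920/(0.94·5.67×10⁻⁸·11.10) + (248)⁴
    = 3.244×10⁹ + 3.783×10⁹ = 7.027×10⁹ K⁴.

T ≈ 290 K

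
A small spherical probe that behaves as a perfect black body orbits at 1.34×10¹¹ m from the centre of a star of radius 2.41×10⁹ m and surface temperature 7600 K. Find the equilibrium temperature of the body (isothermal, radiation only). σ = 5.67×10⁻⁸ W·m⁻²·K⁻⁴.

T ≈ 721 K

The star's surface emits σT_*⁴; at distance d the flux is S = σT_*⁴(R_*/d)².
S = 5.67×10⁻⁸·(7600)⁴·(2.41×10⁹/1.34×10¹¹)² = 61190 W/m².
For an isothermal sphere T⁴ = (1−a)S/(4σ) = 2.698×10¹¹ K⁴.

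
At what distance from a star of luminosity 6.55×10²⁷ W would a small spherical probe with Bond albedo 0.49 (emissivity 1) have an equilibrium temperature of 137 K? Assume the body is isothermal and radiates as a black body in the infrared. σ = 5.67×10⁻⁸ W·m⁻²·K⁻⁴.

For an isothermal black-emitting sphere, (1−a)S·πr² = σ·4πr²·T⁴ ⇒ S = 4σT⁴/(1−a).
S = 4·5.67×10⁻⁸·(137)⁴/0.510 = 156.7 W/m².
Flux falls as S = L/(4πd²), so d = √(L/(4πS)) = √(6.55×10²⁷/(4π·156.7)).

d ≈ 1.82×10¹² m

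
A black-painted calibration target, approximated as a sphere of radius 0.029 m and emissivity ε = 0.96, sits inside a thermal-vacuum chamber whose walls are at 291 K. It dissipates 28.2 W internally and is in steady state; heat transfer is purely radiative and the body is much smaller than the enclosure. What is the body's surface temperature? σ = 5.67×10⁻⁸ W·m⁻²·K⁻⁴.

For a small grey body in a large enclosure, net radiated power = εσA(T⁴ − T_w⁴).
Steady state: P = εσA(T⁴ − T_w⁴) with A = 4πr² = 0.01057 m².
T⁴ = P/(εσA) + T_w⁴ = 28.2/(0.96·5.67×10⁻⁸·0.01057) + (291)⁴
    = 4.902×10¹⁰ + 7.171×10⁹ = 5.619×10¹⁰ K⁴.

T ≈ 487 K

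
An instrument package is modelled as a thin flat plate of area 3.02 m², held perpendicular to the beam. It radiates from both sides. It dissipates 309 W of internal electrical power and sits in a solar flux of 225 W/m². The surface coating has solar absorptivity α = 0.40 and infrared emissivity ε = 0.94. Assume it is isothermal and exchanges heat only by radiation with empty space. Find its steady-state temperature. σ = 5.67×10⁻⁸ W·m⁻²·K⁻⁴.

At steady state, absorbed solar power + internal power = radiated power.
Absorbed: α·S·A_cross = 0.40·225·3.020 = 271.8 W (cross-section A).
Total input = 271.8 + 309 = 580.8 W.
Radiated: εσ·A_surf·T⁴ with A_surf = 2A = 6.040 m².
T⁴ = 580.8/(0.94·5.67×10⁻⁸·6.040) = 1.804×10⁹ K⁴.

T ≈ 206 K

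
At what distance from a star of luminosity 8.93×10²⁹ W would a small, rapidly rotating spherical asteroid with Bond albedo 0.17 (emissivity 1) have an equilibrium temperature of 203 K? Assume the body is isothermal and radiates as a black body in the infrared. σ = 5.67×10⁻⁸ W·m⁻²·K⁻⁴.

For an isothermal black-emitting sphere, (1−a)S·πr² = σ·4πr²·T⁴ ⇒ S = 4σT⁴/(1−a).
S = 4·5.67×10⁻⁸·(203)⁴/0.830 = 464.0 W/m².
Flux falls as S = L/(4πd²), so d = √(L/(4πS)) = √(8.93×10²⁹/(4π·464.0)).

d ≈ 1.24×10¹³ m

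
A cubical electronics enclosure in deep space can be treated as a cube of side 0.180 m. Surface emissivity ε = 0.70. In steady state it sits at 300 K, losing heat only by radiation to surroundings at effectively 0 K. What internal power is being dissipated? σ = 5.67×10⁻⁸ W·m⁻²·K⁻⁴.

P ≈ 62.5 W

Steady state: P = εσA T⁴.
A = 6L² = 0.1944 m²; T⁴ = (300)⁴ = 8.100×10⁹ K⁴.
P = 0.70 × 5.67×10⁻⁸ × 0.1944 × 8.100×10⁹.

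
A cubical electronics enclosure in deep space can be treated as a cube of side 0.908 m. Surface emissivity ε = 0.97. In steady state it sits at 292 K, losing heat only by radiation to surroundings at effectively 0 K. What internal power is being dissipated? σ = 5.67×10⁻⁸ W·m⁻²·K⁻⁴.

Steady state: P = εσA T⁴.
A = 6L² = 4.947 m²; T⁴ = (292)⁴ = 7.270×10⁹ K⁴.
P = 0.97 × 5.67×10⁻⁸ × 4.947 × 7.270×10⁹.

P ≈ 1980 W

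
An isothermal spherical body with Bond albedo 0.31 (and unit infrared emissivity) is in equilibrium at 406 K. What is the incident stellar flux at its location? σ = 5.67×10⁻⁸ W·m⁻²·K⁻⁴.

S ≈ 8930 W/m²

(1−a)S·πr² = σ·4πr²·T⁴ ⇒ S = 4σT⁴/(1−a).
S = 4·5.67×10⁻⁸·2.717×10¹⁰/0.690.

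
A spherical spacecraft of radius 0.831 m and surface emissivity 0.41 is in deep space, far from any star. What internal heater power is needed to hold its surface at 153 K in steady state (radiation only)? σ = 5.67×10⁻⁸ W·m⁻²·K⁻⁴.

P ≈ 111 W

P = εσ·4πr²·T⁴.
4πr² = 8.678 m²; T⁴ = 5.480×10⁸ K⁴.
P = 0.41·5.67×10⁻⁸·8.678·5.480×10⁸.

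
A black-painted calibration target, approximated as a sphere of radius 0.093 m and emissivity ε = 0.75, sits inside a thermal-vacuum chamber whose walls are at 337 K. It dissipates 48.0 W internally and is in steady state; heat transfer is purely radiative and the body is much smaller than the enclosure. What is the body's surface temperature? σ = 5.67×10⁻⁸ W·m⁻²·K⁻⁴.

T ≈ 391 K

For a small grey body in a large enclosure, net radiated power = εσA(T⁴ − T_w⁴).
Steady state: P = εσA(T⁴ − T_w⁴) with A = 4πr² = 0.1087 m².
T⁴ = P/(εσA) + T_w⁴ = 48.0/(0.75·5.67×10⁻⁸·0.1087) + (337)⁴
    = 1.039×10¹⁰ + 1.290×10¹⁰ = 2.328×10¹⁰ K⁴.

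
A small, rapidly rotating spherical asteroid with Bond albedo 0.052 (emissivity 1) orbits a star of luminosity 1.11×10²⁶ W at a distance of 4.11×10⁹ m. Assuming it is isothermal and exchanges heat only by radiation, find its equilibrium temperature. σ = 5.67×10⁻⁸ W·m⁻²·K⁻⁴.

T ≈ 1220 K

First find the stellar flux at distance d: S = L/(4πd²) = 1.11×10²⁶/(4π·(4.11×10⁹)²) = 5.229×10⁵ W/m².
For an isothermal sphere, absorbed (1−a)S·πr² = emitted σ·4πr²·T⁴, so T⁴ = (1−a)S/(4σ).
T⁴ = 0.948·5.229×10⁵/(4·5.67×10⁻⁸) = 2.186×10¹² K⁴.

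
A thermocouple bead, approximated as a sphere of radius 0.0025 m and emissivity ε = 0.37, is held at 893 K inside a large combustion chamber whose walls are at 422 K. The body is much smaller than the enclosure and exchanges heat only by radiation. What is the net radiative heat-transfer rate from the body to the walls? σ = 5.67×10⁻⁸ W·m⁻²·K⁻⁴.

P_net ≈ 0.996 W

For a small grey body in a large enclosure: P_net = εσA(T_body⁴ − T_wall⁴).
A = 4πr² = 7.854×10⁻⁵ m²; T_body⁴ − T_wall⁴ = 6.359×10¹¹ − 3.171×10¹⁰ = 6.042×10¹¹ K⁴.
|P_net| = 0.37·5.67×10⁻⁸·7.854×10⁻⁵·6.042×10¹¹.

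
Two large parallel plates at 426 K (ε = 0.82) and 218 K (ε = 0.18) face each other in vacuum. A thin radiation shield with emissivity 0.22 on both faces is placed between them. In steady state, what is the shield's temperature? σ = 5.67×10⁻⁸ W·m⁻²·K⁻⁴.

In steady state the net flux on the hot side equals that on the cold side.
σ(T₁⁴−T_s⁴)/D₁ = σ(T_s⁴−T₂⁴)/D₂, with D₁ = 1/ε₁+1/ε_s−1 = 4.765, D₂ = 1/ε_s+1/ε₂−1 = 9.101.
Solve for T_s⁴: T_s⁴ = (D₂·T₁⁴ + D₁·T₂⁴)/(D₁+D₂) = 2.239×10¹⁰ K⁴.

T_s ≈ 387 K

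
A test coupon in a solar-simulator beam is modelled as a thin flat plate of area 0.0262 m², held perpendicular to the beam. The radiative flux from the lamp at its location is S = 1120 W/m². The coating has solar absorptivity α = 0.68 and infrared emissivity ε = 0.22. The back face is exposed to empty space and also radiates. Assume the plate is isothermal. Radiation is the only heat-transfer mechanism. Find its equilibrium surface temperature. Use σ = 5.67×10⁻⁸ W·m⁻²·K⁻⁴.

At equilibrium, absorbed power = emitted power.
Absorbing cross-section = A = 0.02620 m²; emitting surface = 2A = 0.05240 m² (ratio 2).
αS·A_cross = εσ·A_surf·T⁴  ⇒  T⁴ = αS/(ε·2σ).
T⁴ = 0.680·1120/(0.22·2·5.67×10⁻⁸) = 3.053×10¹⁰ K⁴.
T = (3.053×10¹⁰)^(1/4).

T ≈ 418 K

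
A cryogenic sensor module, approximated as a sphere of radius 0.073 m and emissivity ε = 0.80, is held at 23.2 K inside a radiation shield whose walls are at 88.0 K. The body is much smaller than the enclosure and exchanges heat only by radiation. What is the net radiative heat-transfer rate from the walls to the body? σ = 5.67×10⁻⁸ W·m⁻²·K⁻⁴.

P_net ≈ 0.181 W

For a small grey body in a large enclosure: P_net = εσA(T_body⁴ − T_wall⁴).
A = 4πr² = 0.06697 m²; T_body⁴ − T_wall⁴ = 2.897×10⁵ − 5.997×10⁷ = -5.968×10⁷ K⁴.
|P_net| = 0.80·5.67×10⁻⁸·0.06697·5.968×10⁷.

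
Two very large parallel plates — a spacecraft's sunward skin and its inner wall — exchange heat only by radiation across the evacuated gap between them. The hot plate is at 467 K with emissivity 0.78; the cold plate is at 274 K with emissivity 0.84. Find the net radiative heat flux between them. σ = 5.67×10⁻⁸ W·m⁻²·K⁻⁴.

q ≈ 1610 W/m²

For two infinite grey parallel plates, q = σ(T₁⁴ − T₂⁴)/(1/ε₁ + 1/ε₂ − 1).
T₁⁴ − T₂⁴ = 4.756×10¹⁰ − 5.636×10⁹ = 4.193×10¹⁰ K⁴.
1/ε₁ + 1/ε₂ − 1 = 1.282 + 1.190 − 1 = 1.473.
q = 5.67×10⁻⁸ × 4.193×10¹⁰ / 1.473.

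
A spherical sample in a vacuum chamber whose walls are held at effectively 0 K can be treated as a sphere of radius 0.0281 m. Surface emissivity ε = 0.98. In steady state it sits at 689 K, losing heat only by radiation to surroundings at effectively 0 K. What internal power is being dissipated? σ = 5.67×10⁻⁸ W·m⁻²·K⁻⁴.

Steady state: P = εσA T⁴.
A = 4πr² = 0.009923 m²; T⁴ = (689)⁴ = 2.254×10¹¹ K⁴.
P = 0.98 × 5.67×10⁻⁸ × 0.009923 × 2.254×10¹¹.

P ≈ 124 W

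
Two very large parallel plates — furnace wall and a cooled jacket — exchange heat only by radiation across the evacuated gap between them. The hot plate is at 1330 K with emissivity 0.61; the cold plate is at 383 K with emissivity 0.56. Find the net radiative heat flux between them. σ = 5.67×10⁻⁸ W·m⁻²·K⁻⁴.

For two infinite grey parallel plates, q = σ(T₁⁴ − T₂⁴)/(1/ε₁ + 1/ε₂ − 1).
T₁⁴ − T₂⁴ = 3.129×10¹² − 2.152×10¹⁰ = 3.107×10¹² K⁴.
1/ε₁ + 1/ε₂ − 1 = 1.639 + 1.786 − 1 = 2.425.
q = 5.67×10⁻⁸ × 3.107×10¹² / 2.425.

q ≈ 72700 W/m²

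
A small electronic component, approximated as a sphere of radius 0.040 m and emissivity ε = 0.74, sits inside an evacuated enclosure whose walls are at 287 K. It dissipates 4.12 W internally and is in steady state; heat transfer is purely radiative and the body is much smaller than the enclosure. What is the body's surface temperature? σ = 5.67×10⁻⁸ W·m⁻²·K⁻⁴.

T ≈ 329 K

For a small grey body in a large enclosure, net radiated power = εσA(T⁴ − T_w⁴).
Steady state: P = εσA(T⁴ − T_w⁴) with A = 4πr² = 0.02011 m².
T⁴ = P/(εσA) + T_w⁴ = 4.12/(0.74·5.67×10⁻⁸·0.02011) + (287)⁴
    = 4.884×10⁹ + 6.785×10⁹ = 1.167×10¹⁰ K⁴.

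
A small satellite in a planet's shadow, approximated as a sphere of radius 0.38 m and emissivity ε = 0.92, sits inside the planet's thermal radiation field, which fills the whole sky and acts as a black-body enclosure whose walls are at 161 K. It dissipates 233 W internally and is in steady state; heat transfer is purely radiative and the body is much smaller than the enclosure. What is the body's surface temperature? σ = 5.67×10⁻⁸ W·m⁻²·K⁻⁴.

For a small grey body in a large enclosure, net radiated power = εσA(T⁴ − T_w⁴).
Steady state: P = εσA(T⁴ − T_w⁴) with A = 4πr² = 1.815 m².
T⁴ = P/(εσA) + T_w⁴ = 233/(0.92·5.67×10⁻⁸·1.815) + (161)⁴
    = 2.462×10⁹ + 6.719×10⁸ = 3.133×10⁹ K⁴.

T ≈ 237 K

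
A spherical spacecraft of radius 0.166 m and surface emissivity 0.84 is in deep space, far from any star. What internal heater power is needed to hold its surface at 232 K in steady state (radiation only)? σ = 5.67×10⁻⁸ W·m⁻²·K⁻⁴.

P = εσ·4πr²·T⁴.
4πr² = 0.3463 m²; T⁴ = 2.897×10⁹ K⁴.
P = 0.84·5.67×10⁻⁸·0.3463·2.897×10⁹.

P ≈ 47.8 W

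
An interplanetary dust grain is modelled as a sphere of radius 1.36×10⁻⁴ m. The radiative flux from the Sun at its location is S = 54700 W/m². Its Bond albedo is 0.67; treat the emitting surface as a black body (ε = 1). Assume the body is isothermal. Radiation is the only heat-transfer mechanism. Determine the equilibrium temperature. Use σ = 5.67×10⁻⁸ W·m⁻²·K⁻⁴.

At equilibrium, absorbed power = emitted power.
Absorbing cross-section = πr² = 5.811×10⁻⁸ m²; emitting surface = 4πr² = 2.324×10⁻⁷ m² (ratio 4).
(1−a)S·A_cross = εσ·A_surf·T⁴  ⇒  T⁴ = (1−a)S/(4σ).
T⁴ = 0.330·54700/(4·5.67×10⁻⁸) = 7.959×10¹⁰ K⁴.
T = (7.959×10¹⁰)^(1/4).

T ≈ 531 K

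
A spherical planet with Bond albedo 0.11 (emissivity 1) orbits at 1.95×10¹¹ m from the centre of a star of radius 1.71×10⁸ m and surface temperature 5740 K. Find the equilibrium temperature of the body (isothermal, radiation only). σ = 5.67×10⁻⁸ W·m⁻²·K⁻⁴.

T ≈ 117 K

The star's surface emits σT_*⁴; at distance d the flux is S = σT_*⁴(R_*/d)².
S = 5.67×10⁻⁸·(5740)⁴·(1.71×10⁸/1.95×10¹¹)² = 47.33 W/m².
For an isothermal sphere T⁴ = (1−a)S/(4σ) = 1.857×10⁸ K⁴.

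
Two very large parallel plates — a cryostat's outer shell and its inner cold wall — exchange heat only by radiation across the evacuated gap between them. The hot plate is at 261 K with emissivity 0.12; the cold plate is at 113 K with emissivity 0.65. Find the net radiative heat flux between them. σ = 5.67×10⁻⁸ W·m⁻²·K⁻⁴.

For two infinite grey parallel plates, q = σ(T₁⁴ − T₂⁴)/(1/ε₁ + 1/ε₂ − 1).
T₁⁴ − T₂⁴ = 4.640×10⁹ − 1.630×10⁸ = 4.477×10⁹ K⁴.
1/ε₁ + 1/ε₂ − 1 = 8.333 + 1.538 − 1 = 8.872.
q = 5.67×10⁻⁸ × 4.477×10⁹ / 8.872.

q ≈ 28.6 W/m²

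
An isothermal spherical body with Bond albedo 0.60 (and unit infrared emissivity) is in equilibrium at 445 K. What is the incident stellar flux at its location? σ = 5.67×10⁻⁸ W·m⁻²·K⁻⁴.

(1−a)S·πr² = σ·4πr²·T⁴ ⇒ S = 4σT⁴/(1−a).
S = 4·5.67×10⁻⁸·3.921×10¹⁰/0.400.

S ≈ 22200 W/m²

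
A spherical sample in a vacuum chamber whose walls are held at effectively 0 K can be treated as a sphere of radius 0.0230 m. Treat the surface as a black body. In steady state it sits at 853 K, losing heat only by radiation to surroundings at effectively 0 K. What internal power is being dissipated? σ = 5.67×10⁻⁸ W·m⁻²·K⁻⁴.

P ≈ 200 W

Steady state: P = εσA T⁴.
A = 4πr² = 0.006648 m²; T⁴ = (853)⁴ = 5.294×10¹¹ K⁴.
P = 1.0 × 5.67×10⁻⁸ × 0.006648 × 5.294×10¹¹.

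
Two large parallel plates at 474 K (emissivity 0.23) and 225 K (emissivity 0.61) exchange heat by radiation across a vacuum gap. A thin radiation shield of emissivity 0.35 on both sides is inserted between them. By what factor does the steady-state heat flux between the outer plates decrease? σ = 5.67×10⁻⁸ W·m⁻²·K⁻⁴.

Without shield: q₀ = σΔ(T⁴)/(1/ε₁+1/ε₂−1) with denominator 4.987.
With shield the two gaps are in series; the resistances add: (1/ε₁+1/ε_s−1)+(1/ε_s+1/ε₂−1) = 6.205+3.496 = 9.701.
Heat-flux ratio q₀/q = 9.701/4.987.

factor ≈ 1.95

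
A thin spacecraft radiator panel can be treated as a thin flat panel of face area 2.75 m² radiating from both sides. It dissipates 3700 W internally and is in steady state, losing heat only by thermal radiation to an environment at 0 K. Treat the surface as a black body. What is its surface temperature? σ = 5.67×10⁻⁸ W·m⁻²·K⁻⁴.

Steady state: internal power = radiated power, P = εσA T⁴.
Radiating area A = 2·2.75 = 5.500 m².
T⁴ = P/(εσA) = 3700/(1.0·5.67×10⁻⁸·5.500) = 1.186×10¹⁰ K⁴.
T = (1.186×10¹⁰)^(1/4).

T ≈ 330 K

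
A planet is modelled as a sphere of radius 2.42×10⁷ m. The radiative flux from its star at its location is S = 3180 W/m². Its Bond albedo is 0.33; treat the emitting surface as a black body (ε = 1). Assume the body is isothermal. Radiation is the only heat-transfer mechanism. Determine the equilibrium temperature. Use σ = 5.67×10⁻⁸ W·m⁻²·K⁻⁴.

T ≈ 311 K

At equilibrium, absorbed power = emitted power.
Absorbing cross-section = πr² = 1.840×10¹⁵ m²; emitting surface = 4πr² = 7.359×10¹⁵ m² (ratio 4).
(1−a)S·A_cross = εσ·A_surf·T⁴  ⇒  T⁴ = (1−a)S/(4σ).
T⁴ = 0.670·3180/(4·5.67×10⁻⁸) = 9.394×10⁹ K⁴.
T = (9.394×10⁹)^(1/4).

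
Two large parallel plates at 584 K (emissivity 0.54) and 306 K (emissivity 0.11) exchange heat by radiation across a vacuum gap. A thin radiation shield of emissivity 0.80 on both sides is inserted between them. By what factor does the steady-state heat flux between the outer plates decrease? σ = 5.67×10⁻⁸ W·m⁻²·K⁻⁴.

factor ≈ 1.15

Without shield: q₀ = σΔ(T⁴)/(1/ε₁+1/ε₂−1) with denominator 9.943.
With shield the two gaps are in series; the resistances add: (1/ε₁+1/ε_s−1)+(1/ε_s+1/ε₂−1) = 2.102+9.341 = 11.44.
Heat-flux ratio q₀/q = 11.44/9.943.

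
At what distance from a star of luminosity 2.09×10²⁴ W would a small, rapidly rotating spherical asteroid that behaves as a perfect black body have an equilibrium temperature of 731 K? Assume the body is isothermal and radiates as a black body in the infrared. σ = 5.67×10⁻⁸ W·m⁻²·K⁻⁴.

For an isothermal black-emitting sphere, (1−a)S·πr² = σ·4πr²·T⁴ ⇒ S = 4σT⁴/(1−a).
S = 4·5.67×10⁻⁸·(731)⁴/1.00 = 64760 W/m².
Flux falls as S = L/(4πd²), so d = √(L/(4πS)) = √(2.09×10²⁴/(4π·64760)).

d ≈ 1.60×10⁹ m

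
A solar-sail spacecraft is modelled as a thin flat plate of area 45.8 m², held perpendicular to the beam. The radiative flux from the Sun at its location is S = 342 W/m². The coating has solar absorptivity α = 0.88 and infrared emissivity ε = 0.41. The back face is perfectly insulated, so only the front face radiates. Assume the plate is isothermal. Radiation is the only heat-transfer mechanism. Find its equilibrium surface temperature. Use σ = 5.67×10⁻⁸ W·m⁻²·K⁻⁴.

At equilibrium, absorbed power = emitted power.
Absorbing cross-section = A = 45.80 m²; emitting surface = A = 45.80 m² (ratio 1).
αS·A_cross = εσ·A_surf·T⁴  ⇒  T⁴ = αS/(ε·1σ).
T⁴ = 0.880·342/(0.41·1·5.67×10⁻⁸) = 1.295×10¹⁰ K⁴.
T = (1.295×10¹⁰)^(1/4).

T ≈ 337 K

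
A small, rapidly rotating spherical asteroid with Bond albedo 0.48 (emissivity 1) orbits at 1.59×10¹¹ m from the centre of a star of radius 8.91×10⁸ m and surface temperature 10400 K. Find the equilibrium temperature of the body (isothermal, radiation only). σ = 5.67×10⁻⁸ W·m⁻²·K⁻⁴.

T ≈ 467 K

The star's surface emits σT_*⁴; at distance d the flux is S = σT_*⁴(R_*/d)².
S = 5.67×10⁻⁸·(10400)⁴·(8.91×10⁸/1.59×10¹¹)² = 20830 W/m².
For an isothermal sphere T⁴ = (1−a)S/(4σ) = 4.776×10¹⁰ K⁴.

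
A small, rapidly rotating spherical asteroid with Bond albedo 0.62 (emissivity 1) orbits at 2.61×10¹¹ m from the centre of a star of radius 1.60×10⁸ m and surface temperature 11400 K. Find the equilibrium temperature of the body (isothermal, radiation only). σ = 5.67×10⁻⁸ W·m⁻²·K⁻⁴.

T ≈ 157 K

The star's surface emits σT_*⁴; at distance d the flux is S = σT_*⁴(R_*/d)².
S = 5.67×10⁻⁸·(11400)⁴·(1.60×10⁸/2.61×10¹¹)² = 359.9 W/m².
For an isothermal sphere T⁴ = (1−a)S/(4σ) = 6.030×10⁸ K⁴.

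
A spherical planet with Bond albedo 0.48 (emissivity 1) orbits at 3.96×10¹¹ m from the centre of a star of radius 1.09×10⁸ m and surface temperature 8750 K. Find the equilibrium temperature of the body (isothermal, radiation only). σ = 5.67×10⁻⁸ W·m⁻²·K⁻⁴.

T ≈ 87.2 K

The star's surface emits σT_*⁴; at distance d the flux is S = σT_*⁴(R_*/d)².
S = 5.67×10⁻⁸·(8750)⁴·(1.09×10⁸/3.96×10¹¹)² = 25.18 W/m².
For an isothermal sphere T⁴ = (1−a)S/(4σ) = 5.773×10⁷ K⁴.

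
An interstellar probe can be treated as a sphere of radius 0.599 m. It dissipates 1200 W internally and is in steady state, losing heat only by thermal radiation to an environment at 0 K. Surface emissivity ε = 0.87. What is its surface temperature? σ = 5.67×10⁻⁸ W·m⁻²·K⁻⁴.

Steady state: internal power = radiated power, P = εσA T⁴.
Radiating area A = 4πr² = 4.509 m².
T⁴ = P/(εσA) = 1200/(0.87·5.67×10⁻⁸·4.509) = 5.395×10⁹ K⁴.
T = (5.395×10⁹)^(1/4).

T ≈ 271 K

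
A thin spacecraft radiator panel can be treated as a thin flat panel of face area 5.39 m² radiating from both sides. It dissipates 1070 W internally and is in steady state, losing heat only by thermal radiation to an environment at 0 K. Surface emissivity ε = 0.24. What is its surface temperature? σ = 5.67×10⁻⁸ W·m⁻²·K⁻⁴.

Steady state: internal power = radiated power, P = εσA T⁴.
Radiating area A = 2·5.39 = 10.78 m².
T⁴ = P/(εσA) = 1070/(0.24·5.67×10⁻⁸·10.78) = 7.294×10⁹ K⁴.
T = (7.294×10⁹)^(1/4).

T ≈ 292 K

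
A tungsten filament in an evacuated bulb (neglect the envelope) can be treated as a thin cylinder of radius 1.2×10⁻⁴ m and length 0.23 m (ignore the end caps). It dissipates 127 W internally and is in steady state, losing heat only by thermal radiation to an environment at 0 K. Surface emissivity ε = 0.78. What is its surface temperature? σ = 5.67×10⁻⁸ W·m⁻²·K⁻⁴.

Steady state: internal power = radiated power, P = εσA T⁴.
Radiating area A = 2πrL = 1.734×10⁻⁴ m².
T⁴ = P/(εσA) = 127/(0.78·5.67×10⁻⁸·1.734×10⁻⁴) = 1.656×10¹³ K⁴.
T = (1.656×10¹³)^(1/4).

T ≈ 2020 K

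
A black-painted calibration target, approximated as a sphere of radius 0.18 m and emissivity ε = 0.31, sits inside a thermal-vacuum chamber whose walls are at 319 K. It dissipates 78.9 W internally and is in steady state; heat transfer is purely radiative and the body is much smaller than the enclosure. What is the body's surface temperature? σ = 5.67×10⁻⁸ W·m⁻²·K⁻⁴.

T ≈ 382 K

For a small grey body in a large enclosure, net radiated power = εσA(T⁴ − T_w⁴).
Steady state: P = εσA(T⁴ − T_w⁴) with A = 4πr² = 0.4072 m².
T⁴ = P/(εσA) + T_w⁴ = 78.9/(0.31·5.67×10⁻⁸·0.4072) + (319)⁴
    = 1.102×10¹⁰ + 1.036×10¹⁰ = 2.138×10¹⁰ K⁴.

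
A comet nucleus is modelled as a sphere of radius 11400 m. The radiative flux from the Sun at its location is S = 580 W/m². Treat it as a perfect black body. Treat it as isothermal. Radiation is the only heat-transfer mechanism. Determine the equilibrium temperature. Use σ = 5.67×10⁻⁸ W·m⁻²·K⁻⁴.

At equilibrium, absorbed power = emitted power.
Absorbing cross-section = πr² = 4.083×10⁸ m²; emitting surface = 4πr² = 1.633×10⁹ m² (ratio 4).
S·A_cross = εσ·A_surf·T⁴  ⇒  T⁴ = S/(4σ).
T⁴ = 1.00·580/(4·5.67×10⁻⁸) = 2.557×10⁹ K⁴.
T = (2.557×10⁹)^(1/4).

T ≈ 225 K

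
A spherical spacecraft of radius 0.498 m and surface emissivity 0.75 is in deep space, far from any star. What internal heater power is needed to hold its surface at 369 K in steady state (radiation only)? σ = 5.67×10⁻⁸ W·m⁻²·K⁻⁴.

P = εσ·4πr²·T⁴.
4πr² = 3.117 m²; T⁴ = 1.854×10¹⁰ K⁴.
P = 0.75·5.67×10⁻⁸·3.117·1.854×10¹⁰.

P ≈ 2460 W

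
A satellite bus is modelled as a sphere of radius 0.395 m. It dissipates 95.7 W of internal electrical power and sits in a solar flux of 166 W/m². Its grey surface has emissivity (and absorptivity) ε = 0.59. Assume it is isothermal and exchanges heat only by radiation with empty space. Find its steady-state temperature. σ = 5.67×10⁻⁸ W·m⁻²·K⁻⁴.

T ≈ 216 K

At steady state, absorbed solar power + internal power = radiated power.
Absorbed: α·S·A_cross = 0.59·166·0.4902 = 48.01 W (cross-section πr²).
Total input = 48.01 + 95.7 = 143.7 W.
Radiated: εσ·A_surf·T⁴ with A_surf = 4πr² = 1.961 m².
T⁴ = 143.7/(0.59·5.67×10⁻⁸·1.961) = 2.191×10⁹ K⁴.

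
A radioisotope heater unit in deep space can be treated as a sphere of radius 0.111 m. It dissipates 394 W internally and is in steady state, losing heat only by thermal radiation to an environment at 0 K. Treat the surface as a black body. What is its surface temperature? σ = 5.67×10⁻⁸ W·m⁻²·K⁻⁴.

Steady state: internal power = radiated power, P = εσA T⁴.
Radiating area A = 4πr² = 0.1548 m².
T⁴ = P/(εσA) = 394/(1.0·5.67×10⁻⁸·0.1548) = 4.488×10¹⁰ K⁴.
T = (4.488×10¹⁰)^(1/4).

T ≈ 460 K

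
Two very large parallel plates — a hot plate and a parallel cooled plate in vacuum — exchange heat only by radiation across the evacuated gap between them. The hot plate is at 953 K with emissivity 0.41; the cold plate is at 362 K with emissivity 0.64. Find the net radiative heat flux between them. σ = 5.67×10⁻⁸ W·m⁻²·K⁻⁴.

For two infinite grey parallel plates, q = σ(T₁⁴ − T₂⁴)/(1/ε₁ + 1/ε₂ − 1).
T₁⁴ − T₂⁴ = 8.248×10¹¹ − 1.717×10¹⁰ = 8.077×10¹¹ K⁴.
1/ε₁ + 1/ε₂ − 1 = 2.439 + 1.562 − 1 = 3.002.
q = 5.67×10⁻⁸ × 8.077×10¹¹ / 3.002.

q ≈ 15300 W/m²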